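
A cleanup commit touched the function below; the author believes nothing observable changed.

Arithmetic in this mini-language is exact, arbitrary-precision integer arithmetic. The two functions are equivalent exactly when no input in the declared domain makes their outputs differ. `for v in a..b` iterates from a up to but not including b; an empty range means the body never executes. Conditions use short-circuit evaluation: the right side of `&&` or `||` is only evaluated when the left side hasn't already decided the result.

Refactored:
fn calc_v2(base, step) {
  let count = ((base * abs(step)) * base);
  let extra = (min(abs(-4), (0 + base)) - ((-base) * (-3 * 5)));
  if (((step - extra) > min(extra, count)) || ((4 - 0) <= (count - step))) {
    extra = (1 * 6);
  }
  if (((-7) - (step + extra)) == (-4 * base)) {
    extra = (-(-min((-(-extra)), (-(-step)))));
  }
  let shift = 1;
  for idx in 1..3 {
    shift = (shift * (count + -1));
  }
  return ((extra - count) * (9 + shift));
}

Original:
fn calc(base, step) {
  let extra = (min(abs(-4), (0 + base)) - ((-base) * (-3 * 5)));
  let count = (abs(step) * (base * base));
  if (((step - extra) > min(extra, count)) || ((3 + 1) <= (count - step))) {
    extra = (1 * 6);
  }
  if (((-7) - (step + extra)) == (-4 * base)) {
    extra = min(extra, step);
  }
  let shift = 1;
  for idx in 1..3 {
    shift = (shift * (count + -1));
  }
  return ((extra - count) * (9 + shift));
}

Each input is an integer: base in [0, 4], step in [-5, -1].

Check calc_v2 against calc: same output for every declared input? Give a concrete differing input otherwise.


Comparing the listings, the differences include: constant usage differs; and arithmetic usage differs.
One worked example (base=4, step=-2) — calc: extra := -56 | count := 32 | (((step - extra) > min(extra, count)) || ((3 + 1) <= (count - step))): true | extra := 6 | (((-7) - (step + extra)) == (-4 * base)): false | shift := 1 | iter idx=1: | shift := 31 | iter idx=2: | shift := 961 | result -25220; calc_v2: count := 32 | extra := -56 | (((step - extra) > min(extra, count)) || ((4 - 0) <= (count - step))): true | extra := 6 | (((-7) - (step + extra)) == (-4 * base)): false | shift := 1 | iter idx=1: | shift := 31 | iter idx=2: | shift := 961 | result -25220; agreement on -25220.
Every one of the 25 inputs gives matching results.
verdict: equivalent


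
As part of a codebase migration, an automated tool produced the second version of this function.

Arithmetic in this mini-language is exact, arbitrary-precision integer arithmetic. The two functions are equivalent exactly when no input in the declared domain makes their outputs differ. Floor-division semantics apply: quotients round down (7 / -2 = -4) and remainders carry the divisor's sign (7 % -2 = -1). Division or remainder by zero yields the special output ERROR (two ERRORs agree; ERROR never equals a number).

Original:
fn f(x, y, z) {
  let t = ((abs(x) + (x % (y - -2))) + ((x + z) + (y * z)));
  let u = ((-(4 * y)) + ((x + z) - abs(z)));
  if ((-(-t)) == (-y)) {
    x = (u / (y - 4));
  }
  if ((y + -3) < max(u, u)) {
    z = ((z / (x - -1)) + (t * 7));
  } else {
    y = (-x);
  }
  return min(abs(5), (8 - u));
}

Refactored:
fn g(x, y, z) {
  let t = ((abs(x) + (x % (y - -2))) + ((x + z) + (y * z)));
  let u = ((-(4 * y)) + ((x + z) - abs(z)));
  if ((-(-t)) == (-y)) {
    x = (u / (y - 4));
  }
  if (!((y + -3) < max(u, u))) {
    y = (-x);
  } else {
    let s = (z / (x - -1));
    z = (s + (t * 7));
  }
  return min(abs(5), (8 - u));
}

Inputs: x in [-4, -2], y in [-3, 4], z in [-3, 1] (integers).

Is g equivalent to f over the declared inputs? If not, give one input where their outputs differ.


Although boolean connective usage differs, and local variable names differ, and statement counts differ, 120/120 inputs agree.
verdict: equivalent


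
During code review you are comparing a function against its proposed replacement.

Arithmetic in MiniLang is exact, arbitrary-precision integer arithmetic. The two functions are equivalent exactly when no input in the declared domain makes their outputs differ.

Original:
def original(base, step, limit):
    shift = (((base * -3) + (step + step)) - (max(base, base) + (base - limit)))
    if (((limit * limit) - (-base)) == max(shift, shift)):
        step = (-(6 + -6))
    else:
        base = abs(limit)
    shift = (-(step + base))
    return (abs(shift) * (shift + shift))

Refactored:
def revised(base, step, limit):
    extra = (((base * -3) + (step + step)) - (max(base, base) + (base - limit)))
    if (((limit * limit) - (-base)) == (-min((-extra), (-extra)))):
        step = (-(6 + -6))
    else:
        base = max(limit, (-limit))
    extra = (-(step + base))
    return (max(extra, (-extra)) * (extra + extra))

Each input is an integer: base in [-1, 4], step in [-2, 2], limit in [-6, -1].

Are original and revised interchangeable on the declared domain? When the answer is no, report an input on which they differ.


Changes here: min/max/abs usage differs, and local variable names differ; the full 180-point sweep finds no disagreement.
verdict: equivalent


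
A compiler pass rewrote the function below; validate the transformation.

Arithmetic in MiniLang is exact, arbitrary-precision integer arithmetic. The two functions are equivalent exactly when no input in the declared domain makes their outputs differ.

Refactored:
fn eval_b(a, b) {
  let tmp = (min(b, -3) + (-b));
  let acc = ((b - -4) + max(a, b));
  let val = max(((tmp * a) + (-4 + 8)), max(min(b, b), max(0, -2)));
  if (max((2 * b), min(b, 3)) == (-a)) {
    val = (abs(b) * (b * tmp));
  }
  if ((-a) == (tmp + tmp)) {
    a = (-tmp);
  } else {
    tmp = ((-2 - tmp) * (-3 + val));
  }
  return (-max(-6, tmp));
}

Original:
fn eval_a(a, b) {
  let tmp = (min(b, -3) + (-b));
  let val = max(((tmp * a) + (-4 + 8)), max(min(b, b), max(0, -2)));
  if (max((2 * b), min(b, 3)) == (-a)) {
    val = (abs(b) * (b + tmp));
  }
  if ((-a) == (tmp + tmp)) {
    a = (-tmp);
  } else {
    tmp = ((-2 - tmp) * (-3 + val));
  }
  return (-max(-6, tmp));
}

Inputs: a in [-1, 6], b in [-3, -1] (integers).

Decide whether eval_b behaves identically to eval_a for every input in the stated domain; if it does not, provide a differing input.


The rewrite breaks on a=3, b=-3, where the results are -24 and -6.
eval_a: tmp=0, then val=4, then (max((2 * b), min(b, 3)) == (-a)) is true, then val=-9, then ((-a) == (tmp + tmp)) is false, then tmp=24, then returns -24
eval_b: tmp=0, then acc=4, then val=4, then (max((2 * b), min(b, 3)) == (-a)) is true, then val=0, then ((-a) == (tmp + tmp)) is false, then tmp=6, then returns -6
verdict: not equivalent; witness: a=3, b=-3


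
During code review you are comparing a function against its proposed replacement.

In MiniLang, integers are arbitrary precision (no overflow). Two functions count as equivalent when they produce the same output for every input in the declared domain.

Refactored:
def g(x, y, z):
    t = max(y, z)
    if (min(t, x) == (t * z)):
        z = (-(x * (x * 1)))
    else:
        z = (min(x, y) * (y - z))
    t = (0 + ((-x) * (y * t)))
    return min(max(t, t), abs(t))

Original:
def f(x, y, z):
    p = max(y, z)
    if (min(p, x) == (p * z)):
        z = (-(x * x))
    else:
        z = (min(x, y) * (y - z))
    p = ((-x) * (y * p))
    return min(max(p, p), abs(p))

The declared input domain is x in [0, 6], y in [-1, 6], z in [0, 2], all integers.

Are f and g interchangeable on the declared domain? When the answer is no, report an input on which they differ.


Comparing the listings, the differences include: local variable names differ; and constant usage differs; and arithmetic usage differs.
One worked example (x=2, y=2, z=1) — f: p=2, then (min(p, x) == (p * z)) is true, then z=-4, then p=-8, then returns -8; g: t=2, then (min(t, x) == (t * z)) is true, then z=-4, then t=-8, then returns -8; agreement on -8.
Across all 168 domain points the two functions coincide.
verdict: equivalent


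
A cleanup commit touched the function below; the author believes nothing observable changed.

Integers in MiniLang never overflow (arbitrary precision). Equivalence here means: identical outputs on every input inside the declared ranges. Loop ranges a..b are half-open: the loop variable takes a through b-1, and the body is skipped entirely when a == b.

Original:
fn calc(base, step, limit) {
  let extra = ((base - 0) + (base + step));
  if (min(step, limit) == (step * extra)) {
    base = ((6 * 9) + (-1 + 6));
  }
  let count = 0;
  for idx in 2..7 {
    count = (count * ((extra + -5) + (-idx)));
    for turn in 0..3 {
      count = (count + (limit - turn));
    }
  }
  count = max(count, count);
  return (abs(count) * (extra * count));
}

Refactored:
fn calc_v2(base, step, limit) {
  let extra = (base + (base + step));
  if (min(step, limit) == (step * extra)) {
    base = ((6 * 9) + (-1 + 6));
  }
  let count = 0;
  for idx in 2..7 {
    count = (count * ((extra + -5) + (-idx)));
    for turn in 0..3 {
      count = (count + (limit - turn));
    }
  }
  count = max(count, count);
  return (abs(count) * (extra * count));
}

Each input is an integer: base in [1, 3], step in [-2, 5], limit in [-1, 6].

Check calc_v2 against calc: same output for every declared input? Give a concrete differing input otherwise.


Although arithmetic usage differs; constant usage differs, 192/192 inputs agree.
verdict: equivalent


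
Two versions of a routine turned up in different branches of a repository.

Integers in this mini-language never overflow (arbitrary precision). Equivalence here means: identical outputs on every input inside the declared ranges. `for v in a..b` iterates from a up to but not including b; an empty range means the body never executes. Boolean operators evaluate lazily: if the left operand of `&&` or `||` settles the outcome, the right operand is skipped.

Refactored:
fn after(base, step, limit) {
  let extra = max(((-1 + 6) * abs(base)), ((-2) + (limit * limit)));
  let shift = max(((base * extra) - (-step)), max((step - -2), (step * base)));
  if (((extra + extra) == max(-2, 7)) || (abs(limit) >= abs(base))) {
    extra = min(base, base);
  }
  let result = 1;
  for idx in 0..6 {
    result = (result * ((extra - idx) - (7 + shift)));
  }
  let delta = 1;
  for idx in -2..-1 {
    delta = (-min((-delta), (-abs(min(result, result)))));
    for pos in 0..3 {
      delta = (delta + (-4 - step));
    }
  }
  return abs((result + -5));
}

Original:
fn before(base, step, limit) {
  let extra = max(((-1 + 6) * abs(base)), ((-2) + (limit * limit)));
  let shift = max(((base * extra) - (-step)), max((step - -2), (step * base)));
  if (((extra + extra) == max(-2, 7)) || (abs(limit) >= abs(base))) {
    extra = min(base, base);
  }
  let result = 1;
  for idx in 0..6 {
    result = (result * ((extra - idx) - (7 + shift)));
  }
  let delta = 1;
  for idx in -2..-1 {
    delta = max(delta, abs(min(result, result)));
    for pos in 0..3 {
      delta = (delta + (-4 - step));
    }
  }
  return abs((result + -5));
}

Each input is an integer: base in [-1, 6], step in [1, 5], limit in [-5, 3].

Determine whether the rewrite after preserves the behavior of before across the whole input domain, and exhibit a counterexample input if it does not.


Although min/max/abs usage differs, 360/360 inputs agree.
verdict: equivalent


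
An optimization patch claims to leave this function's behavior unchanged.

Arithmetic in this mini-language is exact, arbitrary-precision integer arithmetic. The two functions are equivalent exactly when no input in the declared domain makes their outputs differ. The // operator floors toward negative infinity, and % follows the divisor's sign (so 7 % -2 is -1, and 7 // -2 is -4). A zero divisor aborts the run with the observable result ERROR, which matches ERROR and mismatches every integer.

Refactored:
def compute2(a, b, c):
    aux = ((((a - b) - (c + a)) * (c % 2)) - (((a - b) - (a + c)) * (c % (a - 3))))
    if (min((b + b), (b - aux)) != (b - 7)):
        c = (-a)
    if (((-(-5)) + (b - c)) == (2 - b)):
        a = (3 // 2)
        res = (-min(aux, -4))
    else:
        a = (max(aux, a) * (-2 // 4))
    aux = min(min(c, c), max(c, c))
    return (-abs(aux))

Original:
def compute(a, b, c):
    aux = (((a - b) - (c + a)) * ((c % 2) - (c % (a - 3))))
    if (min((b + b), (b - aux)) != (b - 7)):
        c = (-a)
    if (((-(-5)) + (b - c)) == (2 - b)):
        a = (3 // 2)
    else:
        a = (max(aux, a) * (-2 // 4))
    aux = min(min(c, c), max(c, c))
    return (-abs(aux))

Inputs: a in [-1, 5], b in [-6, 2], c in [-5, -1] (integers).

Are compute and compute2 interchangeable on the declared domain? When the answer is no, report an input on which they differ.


Although min/max/abs usage differs; and constant usage differs; and local variable names differ; and arithmetic usage differs; and statement counts differ, 315/315 inputs agree.
verdict: equivalent


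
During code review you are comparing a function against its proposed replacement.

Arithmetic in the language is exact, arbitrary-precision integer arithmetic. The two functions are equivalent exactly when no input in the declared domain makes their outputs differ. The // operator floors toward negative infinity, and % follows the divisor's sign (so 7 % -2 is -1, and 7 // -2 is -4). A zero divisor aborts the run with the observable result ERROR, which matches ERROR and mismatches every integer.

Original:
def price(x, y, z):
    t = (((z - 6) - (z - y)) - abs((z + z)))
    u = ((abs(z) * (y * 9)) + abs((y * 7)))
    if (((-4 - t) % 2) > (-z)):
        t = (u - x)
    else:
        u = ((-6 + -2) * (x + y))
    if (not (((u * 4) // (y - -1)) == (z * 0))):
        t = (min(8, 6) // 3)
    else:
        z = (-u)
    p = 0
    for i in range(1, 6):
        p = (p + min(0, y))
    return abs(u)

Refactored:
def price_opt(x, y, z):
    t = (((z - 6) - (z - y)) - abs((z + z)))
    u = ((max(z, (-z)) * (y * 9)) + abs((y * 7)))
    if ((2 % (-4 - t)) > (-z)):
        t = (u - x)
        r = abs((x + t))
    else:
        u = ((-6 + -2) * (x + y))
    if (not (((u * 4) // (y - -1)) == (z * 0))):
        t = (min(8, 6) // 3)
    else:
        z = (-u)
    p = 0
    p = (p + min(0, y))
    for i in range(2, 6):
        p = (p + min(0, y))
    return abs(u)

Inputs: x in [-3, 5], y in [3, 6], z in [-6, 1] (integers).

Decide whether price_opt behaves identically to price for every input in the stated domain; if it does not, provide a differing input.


The rewrite breaks on x=-3, y=3, z=0, where the results are 21 and 0.
price: t := -3 | u := 21 | (((-4 - t) % 2) > (-z)): true | t := 24 | (not (((u * 4) // (y - -1)) == (z * 0))): true | t := 2 | p := 0 | iter i=1: | p := 0 | iter i=2: | p := 0 | iter i=3: | p := 0 | iter i=4: | p := 0 | iter i=5: | p := 0 | result 21
price_opt: t := -3 | u := 21 | ((2 % (-4 - t)) > (-z)): false | u := 0 | (not (((u * 4) // (y - -1)) == (z * 0))): false | z := 0 | p := 0 | p := 0 | iter i=2: | p := 0 | iter i=3: | p := 0 | iter i=4: | p := 0 | iter i=5: | p := 0 | result 0
verdict: not equivalent; witness: x=-3, y=3, z=0


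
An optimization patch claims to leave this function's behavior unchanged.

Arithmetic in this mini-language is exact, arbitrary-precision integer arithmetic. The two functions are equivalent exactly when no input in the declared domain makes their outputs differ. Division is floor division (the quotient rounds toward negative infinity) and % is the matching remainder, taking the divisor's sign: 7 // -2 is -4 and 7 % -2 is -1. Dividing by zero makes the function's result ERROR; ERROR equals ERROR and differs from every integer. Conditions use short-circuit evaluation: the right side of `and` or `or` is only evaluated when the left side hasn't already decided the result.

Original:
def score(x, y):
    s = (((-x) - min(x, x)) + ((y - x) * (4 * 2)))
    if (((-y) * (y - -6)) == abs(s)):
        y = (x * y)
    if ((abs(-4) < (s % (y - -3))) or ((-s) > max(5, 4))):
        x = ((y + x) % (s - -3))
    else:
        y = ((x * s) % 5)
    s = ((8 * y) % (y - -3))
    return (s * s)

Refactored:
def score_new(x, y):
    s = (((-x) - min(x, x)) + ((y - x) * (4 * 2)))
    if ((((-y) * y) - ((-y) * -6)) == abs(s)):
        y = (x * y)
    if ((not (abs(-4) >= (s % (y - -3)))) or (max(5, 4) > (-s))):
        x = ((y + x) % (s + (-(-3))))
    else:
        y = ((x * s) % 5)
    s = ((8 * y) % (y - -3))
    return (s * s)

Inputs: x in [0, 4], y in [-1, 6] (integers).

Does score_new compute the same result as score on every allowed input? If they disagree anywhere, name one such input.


There is a counterexample at x=0, y=2: 0 on one side, 1 on the other.
score: s := 16 | (((-y) * (y - -6)) == abs(s)): false | ((abs(-4) < (s % (y - -3))) or ((-s) > max(5, 4))): false | y := 0 | s := 0 | result 0
score_new: s := 16 | ((((-y) * y) - ((-y) * -6)) == abs(s)): false | ((not (abs(-4) >= (s % (y - -3)))) or (max(5, 4) > (-s))): true | x := 2 | s := 1 | result 1
verdict: not equivalent; witness: x=0, y=2


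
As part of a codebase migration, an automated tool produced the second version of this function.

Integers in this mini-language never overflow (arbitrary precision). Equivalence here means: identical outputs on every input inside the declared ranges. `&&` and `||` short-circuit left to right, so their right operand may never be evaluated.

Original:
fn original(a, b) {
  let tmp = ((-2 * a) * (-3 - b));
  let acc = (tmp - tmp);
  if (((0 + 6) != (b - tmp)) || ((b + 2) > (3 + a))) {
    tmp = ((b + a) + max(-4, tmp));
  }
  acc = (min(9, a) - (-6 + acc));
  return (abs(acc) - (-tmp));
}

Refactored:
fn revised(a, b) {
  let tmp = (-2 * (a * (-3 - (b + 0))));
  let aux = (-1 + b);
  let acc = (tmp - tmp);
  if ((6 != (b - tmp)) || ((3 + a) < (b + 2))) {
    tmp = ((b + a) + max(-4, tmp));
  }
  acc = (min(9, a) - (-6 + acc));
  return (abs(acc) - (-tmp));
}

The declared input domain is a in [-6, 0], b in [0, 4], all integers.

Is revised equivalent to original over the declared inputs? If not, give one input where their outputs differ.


A substantive addition is an assignment to `aux` whose value nothing reads; no result depends on it.
Tracing a=-4, b=4: original: tmp becomes -56; next acc becomes 0; next (((0 + 6) != (b - tmp)) || ((b + 2) > (3 + a))) evaluates to true; next tmp becomes -4; next acc becomes 2; next final value -2 | revised: tmp becomes -56; next aux becomes 3; next acc becomes 0; next ((6 != (b - tmp)) || ((3 + a) < (b + 2))) evaluates to true; next tmp becomes -4; next acc becomes 2; next final value -2 — matching result -2.
Across all 35 domain points the two functions coincide.
verdict: equivalent


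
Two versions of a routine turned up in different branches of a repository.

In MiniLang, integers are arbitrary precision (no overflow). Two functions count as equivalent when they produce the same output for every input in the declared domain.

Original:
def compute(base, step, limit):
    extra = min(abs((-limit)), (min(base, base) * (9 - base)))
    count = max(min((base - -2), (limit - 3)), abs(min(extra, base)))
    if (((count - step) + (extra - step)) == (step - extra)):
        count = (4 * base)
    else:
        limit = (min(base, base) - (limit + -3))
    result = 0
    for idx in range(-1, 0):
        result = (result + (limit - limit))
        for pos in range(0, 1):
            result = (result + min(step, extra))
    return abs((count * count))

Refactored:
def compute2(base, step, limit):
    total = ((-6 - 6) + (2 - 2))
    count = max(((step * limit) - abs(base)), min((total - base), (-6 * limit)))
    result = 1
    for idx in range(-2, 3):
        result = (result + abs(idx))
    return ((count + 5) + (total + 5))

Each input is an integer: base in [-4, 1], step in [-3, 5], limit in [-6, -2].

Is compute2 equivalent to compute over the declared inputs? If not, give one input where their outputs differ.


Consider the input base=-4, step=-3, limit=-6.
compute: extra=-52, then count=52, then (((count - step) + (extra - step)) == (step - extra)) is false, then limit=5, then result=0, then (idx=-1), then result=0, then (pos=0), then result=-52, then returns 2704
compute2: total=-12, then count=14, then result=1, then (idx=-2), then result=3, then (idx=-1), then result=4, then (idx=0), then result=4, then (idx=1), then result=5, then (idx=2), then result=7, then returns 12
2704 against 12: the behavior changed.
verdict: not equivalent; witness: base=-4, step=-3, limit=-6


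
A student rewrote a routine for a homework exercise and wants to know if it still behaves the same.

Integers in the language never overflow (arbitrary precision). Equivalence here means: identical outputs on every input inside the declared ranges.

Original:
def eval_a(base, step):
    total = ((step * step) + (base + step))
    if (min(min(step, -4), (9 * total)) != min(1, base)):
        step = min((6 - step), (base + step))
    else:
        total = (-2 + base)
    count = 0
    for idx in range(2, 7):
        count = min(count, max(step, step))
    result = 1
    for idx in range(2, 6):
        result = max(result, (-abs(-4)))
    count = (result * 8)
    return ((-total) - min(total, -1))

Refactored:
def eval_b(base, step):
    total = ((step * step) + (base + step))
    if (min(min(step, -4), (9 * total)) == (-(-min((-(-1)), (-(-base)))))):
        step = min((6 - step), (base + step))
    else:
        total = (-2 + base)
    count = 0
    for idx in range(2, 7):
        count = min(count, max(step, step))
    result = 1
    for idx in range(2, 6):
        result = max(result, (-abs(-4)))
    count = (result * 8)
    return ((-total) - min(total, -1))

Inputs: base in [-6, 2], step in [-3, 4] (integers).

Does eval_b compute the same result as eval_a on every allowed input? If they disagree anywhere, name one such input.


Run the pair on base=-6, step=-3.
eval_a: total = 0; (min(min(step, -4), (9 * total)) != min(1, base)) -> true; step = -9; count = 0; [idx=2]; count = -9; [idx=3]; count = -9; [idx=4]; count = -9; [idx=5]; count = -9; [idx=6]; count = -9; result = 1; [idx=2]; result = 1; [idx=3]; result = 1; [idx=4]; result = 1; [idx=5]; result = 1; count = 8; return 1
eval_b: total = 0; (min(min(step, -4), (9 * total)) == (-(-min((-(-1)), (-(-base)))))) -> false; total = -8; count = 0; [idx=2]; count = -3; [idx=3]; count = -3; [idx=4]; count = -3; [idx=5]; count = -3; [idx=6]; count = -3; result = 1; [idx=2]; result = 1; [idx=3]; result = 1; [idx=4]; result = 1; [idx=5]; result = 1; count = 8; return 16
1 against 16: the behavior changed.
verdict: not equivalent; witness: base=-6, step=-3


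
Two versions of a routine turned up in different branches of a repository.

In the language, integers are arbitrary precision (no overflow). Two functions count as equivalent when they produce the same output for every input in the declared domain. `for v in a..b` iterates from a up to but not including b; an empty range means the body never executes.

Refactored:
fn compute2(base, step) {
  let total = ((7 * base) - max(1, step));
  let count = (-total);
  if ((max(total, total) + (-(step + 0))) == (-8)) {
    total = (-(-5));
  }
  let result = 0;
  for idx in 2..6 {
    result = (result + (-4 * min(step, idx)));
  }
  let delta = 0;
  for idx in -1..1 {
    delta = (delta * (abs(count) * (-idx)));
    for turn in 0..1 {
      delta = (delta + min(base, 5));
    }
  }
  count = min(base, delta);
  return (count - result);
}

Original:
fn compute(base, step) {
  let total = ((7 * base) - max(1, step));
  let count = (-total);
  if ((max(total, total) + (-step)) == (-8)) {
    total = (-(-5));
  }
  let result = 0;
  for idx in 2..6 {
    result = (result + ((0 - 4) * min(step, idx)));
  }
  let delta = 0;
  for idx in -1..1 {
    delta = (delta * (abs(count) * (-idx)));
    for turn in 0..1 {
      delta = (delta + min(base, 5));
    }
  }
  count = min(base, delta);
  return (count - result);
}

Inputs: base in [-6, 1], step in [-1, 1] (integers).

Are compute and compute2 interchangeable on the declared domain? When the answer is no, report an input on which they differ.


Behavior is preserved: although arithmetic usage differs; also constant usage differs, the outputs never diverge.
Spot check at base=0, step=1 — compute: total = -1; count = 1; ((max(total, total) + (-step)) == (-8)) -> false; result = 0; [idx=2]; result = -4; [idx=3]; result = -8; [idx=4]; result = -12; [idx=5]; result = -16; delta = 0; [idx=-1]; delta = 0; [turn=0]; delta = 0; [idx=0]; delta = 0; [turn=0]; delta = 0; count = 0; return 16. compute2: total = -1; count = 1; ((max(total, total) + (-(step + 0))) == (-8)) -> false; result = 0; [idx=2]; result = -4; [idx=3]; result = -8; [idx=4]; result = -12; [idx=5]; result = -16; delta = 0; [idx=-1]; delta = 0; [turn=0]; delta = 0; [idx=0]; delta = 0; [turn=0]; delta = 0; count = 0; return 16. Both give 16.
Every one of the 24 inputs gives matching results.
verdict: equivalent


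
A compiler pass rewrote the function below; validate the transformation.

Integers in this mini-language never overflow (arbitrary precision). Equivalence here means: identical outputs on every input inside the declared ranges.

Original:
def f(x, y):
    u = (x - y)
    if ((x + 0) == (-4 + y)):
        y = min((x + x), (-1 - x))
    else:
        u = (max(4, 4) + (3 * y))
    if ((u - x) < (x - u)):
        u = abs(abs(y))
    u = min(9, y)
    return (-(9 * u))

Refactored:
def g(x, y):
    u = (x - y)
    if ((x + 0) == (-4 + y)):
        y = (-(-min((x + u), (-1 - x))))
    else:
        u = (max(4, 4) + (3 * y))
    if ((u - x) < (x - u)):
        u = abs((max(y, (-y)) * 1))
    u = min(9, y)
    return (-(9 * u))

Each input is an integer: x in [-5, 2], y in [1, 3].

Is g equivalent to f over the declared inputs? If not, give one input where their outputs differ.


Input x=-3, y=1: 54 from f versus 63 from g.
verdict: not equivalent; witness: x=-3, y=1


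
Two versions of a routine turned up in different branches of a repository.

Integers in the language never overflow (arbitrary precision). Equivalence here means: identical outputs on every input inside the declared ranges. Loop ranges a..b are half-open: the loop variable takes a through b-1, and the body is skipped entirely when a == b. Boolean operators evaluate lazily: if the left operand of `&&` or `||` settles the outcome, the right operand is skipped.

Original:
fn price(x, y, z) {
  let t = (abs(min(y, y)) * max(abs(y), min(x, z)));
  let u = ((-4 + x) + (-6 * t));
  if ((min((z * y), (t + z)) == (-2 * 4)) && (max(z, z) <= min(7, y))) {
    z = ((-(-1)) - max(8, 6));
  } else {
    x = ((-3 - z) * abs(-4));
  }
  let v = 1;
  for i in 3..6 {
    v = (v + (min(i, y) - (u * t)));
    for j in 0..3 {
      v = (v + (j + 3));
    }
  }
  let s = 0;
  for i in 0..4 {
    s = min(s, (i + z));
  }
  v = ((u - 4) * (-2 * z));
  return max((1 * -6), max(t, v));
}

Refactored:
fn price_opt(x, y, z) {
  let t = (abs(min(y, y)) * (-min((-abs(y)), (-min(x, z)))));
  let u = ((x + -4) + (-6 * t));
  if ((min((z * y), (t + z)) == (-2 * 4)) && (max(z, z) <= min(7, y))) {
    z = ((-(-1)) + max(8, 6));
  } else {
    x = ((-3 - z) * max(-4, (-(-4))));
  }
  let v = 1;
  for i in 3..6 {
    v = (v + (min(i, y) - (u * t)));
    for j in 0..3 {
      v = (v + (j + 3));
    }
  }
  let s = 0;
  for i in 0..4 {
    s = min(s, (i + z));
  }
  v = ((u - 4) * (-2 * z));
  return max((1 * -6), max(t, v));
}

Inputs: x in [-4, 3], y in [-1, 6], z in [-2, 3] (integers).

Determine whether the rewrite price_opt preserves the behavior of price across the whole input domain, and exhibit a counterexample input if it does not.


At x=-4, y=4, z=-2: price gives 16, price_opt gives 1944.
verdict: not equivalent; witness: x=-4, y=4, z=-2


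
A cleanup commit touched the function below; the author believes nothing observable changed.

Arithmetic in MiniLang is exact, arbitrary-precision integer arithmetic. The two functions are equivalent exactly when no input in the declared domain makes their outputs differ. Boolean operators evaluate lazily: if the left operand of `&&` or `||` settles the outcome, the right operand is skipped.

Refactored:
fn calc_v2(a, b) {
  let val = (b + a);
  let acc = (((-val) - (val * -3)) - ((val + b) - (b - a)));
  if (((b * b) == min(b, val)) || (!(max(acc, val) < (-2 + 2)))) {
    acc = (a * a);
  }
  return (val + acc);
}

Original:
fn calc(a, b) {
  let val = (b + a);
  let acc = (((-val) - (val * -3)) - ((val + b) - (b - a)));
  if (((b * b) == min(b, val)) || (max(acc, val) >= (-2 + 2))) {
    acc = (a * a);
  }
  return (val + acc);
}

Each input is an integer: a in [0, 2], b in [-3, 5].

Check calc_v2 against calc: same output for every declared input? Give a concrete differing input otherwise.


Reading the diff, among the changes: boolean connective usage differs; and comparison usage differs.
Spot check at a=2, b=-2 — calc: val := 0 | acc := -2 | (((b * b) == min(b, val)) || (max(acc, val) >= (-2 + 2))): true | acc := 4 | result 4. calc_v2: val := 0 | acc := -2 | (((b * b) == min(b, val)) || (!(max(acc, val) < (-2 + 2)))): true | acc := 4 | result 4. Both give 4.
Across all 27 domain points the two functions coincide.
verdict: equivalent


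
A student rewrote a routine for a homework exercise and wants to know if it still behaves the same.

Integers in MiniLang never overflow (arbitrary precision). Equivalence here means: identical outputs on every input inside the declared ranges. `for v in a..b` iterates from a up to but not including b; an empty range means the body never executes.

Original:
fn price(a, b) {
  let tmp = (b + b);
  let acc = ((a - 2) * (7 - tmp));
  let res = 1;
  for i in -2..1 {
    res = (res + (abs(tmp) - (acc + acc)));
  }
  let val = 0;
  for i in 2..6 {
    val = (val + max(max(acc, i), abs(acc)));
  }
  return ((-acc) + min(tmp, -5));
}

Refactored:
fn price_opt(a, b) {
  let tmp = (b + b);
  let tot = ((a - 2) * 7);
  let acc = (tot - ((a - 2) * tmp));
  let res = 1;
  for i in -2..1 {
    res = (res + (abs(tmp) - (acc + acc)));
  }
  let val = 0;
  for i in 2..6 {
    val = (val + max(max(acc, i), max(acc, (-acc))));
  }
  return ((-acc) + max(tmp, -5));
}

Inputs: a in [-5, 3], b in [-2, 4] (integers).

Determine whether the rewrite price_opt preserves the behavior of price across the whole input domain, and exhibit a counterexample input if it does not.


Not equivalent: a=-5, b=-2 separates them (72 vs 73).
price: tmp := -4 | acc := -77 | res := 1 | iter i=-2: | res := 159 | iter i=-1: | res := 317 | iter i=0: | res := 475 | val := 0 | iter i=2: | val := 77 | iter i=3: | val := 154 | iter i=4: | val := 231 | iter i=5: | val := 308 | result 72
price_opt: tmp := -4 | tot := -49 | acc := -77 | res := 1 | iter i=-2: | res := 159 | iter i=-1: | res := 317 | iter i=0: | res := 475 | val := 0 | iter i=2: | val := 77 | iter i=3: | val := 154 | iter i=4: | val := 231 | iter i=5: | val := 308 | result 73
verdict: not equivalent; witness: a=-5, b=-2


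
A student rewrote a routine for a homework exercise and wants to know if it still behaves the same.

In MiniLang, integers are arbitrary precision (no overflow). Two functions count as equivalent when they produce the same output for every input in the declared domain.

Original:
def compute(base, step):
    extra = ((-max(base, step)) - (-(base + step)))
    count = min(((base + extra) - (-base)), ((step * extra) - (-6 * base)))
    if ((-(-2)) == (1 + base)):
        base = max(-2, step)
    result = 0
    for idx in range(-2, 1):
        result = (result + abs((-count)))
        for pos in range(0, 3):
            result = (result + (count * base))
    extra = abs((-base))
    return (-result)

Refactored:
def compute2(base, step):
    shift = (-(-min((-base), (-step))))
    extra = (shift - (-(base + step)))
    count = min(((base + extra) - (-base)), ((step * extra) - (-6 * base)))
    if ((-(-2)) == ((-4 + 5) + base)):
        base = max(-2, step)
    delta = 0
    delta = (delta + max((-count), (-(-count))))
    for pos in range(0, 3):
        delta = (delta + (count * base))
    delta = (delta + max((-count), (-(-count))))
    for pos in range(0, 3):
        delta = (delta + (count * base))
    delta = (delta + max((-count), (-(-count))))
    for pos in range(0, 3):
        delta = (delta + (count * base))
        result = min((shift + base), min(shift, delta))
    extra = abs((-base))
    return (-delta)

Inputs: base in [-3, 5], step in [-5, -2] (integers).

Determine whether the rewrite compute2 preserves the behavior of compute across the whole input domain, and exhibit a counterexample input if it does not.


Equivalent. The diff adds an assignment to `result` whose value nothing reads, which nothing downstream consumes.
Sweeping the whole domain (36 inputs) finds no disagreement.
Tracing base=0, step=-2: compute: extra := -2 | count := -2 | ((-(-2)) == (1 + base)): false | result := 0 | iter idx=-2: | result := 2 | iter pos=0: | result := 2 | iter pos=1: | result := 2 | iter pos=2: | result := 2 | iter idx=-1: | result := 4 | iter pos=0: | result := 4 | iter pos=1: | result := 4 | iter pos=2: | result := 4 | iter idx=0: | result := 6 | iter pos=0: | result := 6 | iter pos=1: | result := 6 | iter pos=2: | result := 6 | extra := 0 | result -6 | compute2: shift := 0 | extra := -2 | count := -2 | ((-(-2)) == ((-4 + 5) + base)): false | delta := 0 | delta := 2 | iter pos=0: | delta := 2 | iter pos=1: | delta := 2 | iter pos=2: | delta := 2 | delta := 4 | iter pos=0: | delta := 4 | iter pos=1: | delta := 4 | iter pos=2: | delta := 4 | delta := 6 | iter pos=0: | delta := 6 | result := 0 | iter pos=1: | delta := 6 | result := 0 | iter pos=2: | delta := 6 | result := 0 | extra := 0 | result -6 — matching result -6.
verdict: equivalent


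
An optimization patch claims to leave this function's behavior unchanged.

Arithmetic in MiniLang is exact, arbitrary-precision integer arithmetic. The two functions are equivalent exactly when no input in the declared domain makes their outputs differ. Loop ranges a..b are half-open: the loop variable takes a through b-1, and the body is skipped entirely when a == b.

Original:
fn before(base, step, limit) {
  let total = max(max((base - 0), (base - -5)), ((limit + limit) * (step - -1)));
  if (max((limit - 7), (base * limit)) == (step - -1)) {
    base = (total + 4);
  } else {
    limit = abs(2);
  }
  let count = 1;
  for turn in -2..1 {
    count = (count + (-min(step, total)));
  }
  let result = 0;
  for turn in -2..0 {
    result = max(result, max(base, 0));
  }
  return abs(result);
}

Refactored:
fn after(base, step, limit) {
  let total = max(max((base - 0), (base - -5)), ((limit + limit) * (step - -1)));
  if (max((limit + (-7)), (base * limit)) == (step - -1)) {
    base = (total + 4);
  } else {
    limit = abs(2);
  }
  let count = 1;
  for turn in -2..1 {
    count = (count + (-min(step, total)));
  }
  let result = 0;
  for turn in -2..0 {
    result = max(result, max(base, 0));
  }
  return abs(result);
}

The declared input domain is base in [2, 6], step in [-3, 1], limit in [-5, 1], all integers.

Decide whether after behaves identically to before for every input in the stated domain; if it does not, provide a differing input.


The two are interchangeable: arithmetic usage differs, and every declared input agrees.
One worked example (base=3, step=-3, limit=-3) — before: total = 12; (max((limit - 7), (base * limit)) == (step - -1)) -> false; limit = 2; count = 1; [turn=-2]; count = 4; [turn=-1]; count = 7; [turn=0]; count = 10; result = 0; [turn=-2]; result = 3; [turn=-1]; result = 3; return 3; after: total = 12; (max((limit + (-7)), (base * limit)) == (step - -1)) -> false; limit = 2; count = 1; [turn=-2]; count = 4; [turn=-1]; count = 7; [turn=0]; count = 10; result = 0; [turn=-2]; result = 3; [turn=-1]; result = 3; return 3; agreement on 3.
Across all 175 domain points the two functions coincide.
verdict: equivalent


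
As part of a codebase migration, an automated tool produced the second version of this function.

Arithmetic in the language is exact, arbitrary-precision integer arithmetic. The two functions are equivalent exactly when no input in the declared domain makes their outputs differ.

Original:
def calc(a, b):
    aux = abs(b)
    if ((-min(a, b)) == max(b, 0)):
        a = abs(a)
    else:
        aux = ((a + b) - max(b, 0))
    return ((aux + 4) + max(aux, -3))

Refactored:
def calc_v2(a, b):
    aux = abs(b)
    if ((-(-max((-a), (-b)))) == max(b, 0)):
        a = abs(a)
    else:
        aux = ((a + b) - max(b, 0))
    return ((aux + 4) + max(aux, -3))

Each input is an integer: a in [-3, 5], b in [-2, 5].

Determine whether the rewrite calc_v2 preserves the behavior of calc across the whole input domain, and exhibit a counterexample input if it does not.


Behavior is preserved: although min/max/abs usage differs, the outputs never diverge.
One worked example (a=-1, b=4) — calc: aux becomes 4; next ((-min(a, b)) == max(b, 0)) evaluates to false; next aux becomes -1; next final value 2; calc_v2: aux becomes 4; next ((-(-max((-a), (-b)))) == max(b, 0)) evaluates to false; next aux becomes -1; next final value 2; agreement on 2.
Across all 72 domain points the two functions coincide.
verdict: equivalent


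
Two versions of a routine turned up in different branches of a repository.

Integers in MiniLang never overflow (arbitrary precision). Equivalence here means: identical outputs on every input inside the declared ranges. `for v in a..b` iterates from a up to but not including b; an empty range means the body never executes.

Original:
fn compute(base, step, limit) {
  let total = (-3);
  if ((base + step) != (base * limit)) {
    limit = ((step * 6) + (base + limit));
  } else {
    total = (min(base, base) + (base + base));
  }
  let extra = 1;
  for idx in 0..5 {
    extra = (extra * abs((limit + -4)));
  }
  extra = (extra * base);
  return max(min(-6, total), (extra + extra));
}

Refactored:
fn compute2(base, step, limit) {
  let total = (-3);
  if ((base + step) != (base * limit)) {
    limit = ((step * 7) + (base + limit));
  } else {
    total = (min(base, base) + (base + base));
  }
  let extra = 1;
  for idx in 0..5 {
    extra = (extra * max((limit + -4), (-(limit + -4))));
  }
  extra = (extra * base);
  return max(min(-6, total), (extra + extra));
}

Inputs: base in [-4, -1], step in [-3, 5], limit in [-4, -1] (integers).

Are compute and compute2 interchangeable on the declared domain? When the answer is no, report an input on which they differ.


These are not equivalent — on base=-4, step=2, limit=-4 the outputs split (0 vs -6).
compute: total=-3, then ((base + step) != (base * limit)) is true, then limit=4, then extra=1, then (idx=0), then extra=0, then (idx=1), then extra=0, then (idx=2), then extra=0, then (idx=3), then extra=0, then (idx=4), then extra=0, then extra=0, then returns 0
compute2: total=-3, then ((base + step) != (base * limit)) is true, then limit=6, then extra=1, then (idx=0), then extra=2, then (idx=1), then extra=4, then (idx=2), then extra=8, then (idx=3), then extra=16, then (idx=4), then extra=32, then extra=-128, then returns -6
verdict: not equivalent; witness: base=-4, step=2, limit=-4


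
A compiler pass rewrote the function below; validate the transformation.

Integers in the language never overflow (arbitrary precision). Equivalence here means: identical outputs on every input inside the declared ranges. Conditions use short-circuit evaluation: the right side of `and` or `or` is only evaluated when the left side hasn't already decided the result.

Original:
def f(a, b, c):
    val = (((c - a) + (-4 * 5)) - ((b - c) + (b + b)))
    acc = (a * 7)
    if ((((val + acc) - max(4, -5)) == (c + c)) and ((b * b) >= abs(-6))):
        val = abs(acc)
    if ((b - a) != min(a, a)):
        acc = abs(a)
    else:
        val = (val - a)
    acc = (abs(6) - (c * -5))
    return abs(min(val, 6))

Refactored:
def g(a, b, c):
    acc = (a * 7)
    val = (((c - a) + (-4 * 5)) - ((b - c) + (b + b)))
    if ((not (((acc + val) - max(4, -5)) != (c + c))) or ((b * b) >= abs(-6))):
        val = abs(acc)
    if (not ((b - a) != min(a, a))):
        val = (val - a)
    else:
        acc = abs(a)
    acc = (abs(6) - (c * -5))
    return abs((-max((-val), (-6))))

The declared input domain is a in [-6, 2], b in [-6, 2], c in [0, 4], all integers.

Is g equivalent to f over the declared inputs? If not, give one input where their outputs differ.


Take a=-6, b=-6, c=0.
f: val := 4 | acc := -42 | ((((val + acc) - max(4, -5)) == (c + c)) and ((b * b) >= abs(-6))): false | ((b - a) != min(a, a)): true | acc := 6 | acc := 6 | result 4
g: acc := -42 | val := 4 | ((not (((acc + val) - max(4, -5)) != (c + c))) or ((b * b) >= abs(-6))): true | val := 42 | (not ((b - a) != min(a, a))): false | acc := 6 | acc := 6 | result 6
4 and 6 differ, so these are not the same function on this domain.
verdict: not equivalent; witness: a=-6, b=-6, c=0
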